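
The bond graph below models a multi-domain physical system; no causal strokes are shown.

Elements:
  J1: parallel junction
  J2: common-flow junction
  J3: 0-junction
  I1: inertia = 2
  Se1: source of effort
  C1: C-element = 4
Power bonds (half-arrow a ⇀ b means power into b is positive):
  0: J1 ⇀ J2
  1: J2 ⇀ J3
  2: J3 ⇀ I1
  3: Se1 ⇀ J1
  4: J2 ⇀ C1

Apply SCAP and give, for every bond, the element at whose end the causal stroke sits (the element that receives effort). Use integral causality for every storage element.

β0 stroke at J2
β1 stroke at J3
β2 stroke at I1
β3 stroke at J1
β4 stroke at J2

#3 stroke at J1  (Se1: effort source, stroke at far end)
#0 stroke at J2  (J1 effort already set via bond 3)
#2 stroke at I1  (I1 integral (f out))
#1 stroke at J3  (J3 needs exactly one e-in)
#4 stroke at J2  (J2 flow already set via bond 1)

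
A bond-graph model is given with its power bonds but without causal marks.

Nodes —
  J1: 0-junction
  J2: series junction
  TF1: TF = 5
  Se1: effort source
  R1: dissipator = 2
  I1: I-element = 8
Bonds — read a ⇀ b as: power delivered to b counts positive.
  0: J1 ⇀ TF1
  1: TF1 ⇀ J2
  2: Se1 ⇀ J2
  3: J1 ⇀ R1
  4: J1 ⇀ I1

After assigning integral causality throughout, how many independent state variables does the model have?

bond 2 →J2  (Se1 (Se) sets effort on bond)
bond 1 →TF1  (J2: last free bond brings flow in)
bond 0 →J1  (TF1 one-in-one-out from 1)
bond 3 →R1  (common-e at J1 fixed by 0)
bond 4 →I1  (0-jn J1 has e-setter on 0)

1  (I1 all integral)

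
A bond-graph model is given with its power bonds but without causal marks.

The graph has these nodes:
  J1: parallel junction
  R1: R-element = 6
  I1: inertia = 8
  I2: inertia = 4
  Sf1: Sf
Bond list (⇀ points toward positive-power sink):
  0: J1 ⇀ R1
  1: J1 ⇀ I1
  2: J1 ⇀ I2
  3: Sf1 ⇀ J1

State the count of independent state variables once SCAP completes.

2  (I1, I2 all integral)

β3 →Sf1  (Sf1 fixes flow; stroke at Sf1)
β1 →I1  (I1 outputs flow p/I1)
β2 →I2  (I2: I, integral causality)
β0 →J1  (J1: last free bond brings effort in)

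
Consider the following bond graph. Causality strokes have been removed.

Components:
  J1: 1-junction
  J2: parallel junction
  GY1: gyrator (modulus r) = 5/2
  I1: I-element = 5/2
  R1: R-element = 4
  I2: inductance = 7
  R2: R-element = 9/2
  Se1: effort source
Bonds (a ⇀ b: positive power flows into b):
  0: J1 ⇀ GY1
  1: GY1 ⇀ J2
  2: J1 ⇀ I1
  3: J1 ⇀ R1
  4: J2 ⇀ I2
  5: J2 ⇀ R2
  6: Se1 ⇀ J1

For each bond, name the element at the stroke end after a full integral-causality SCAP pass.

β6 →J1  (Se1 fixes effort; stroke away)
β2 →I1  (I1 integral (f out))
β0 →J1  (J1 flow already set via bond 2)
β3 →J1  (J1: bond 2 brought flow, rest push out)
β1 →J2  (GY1: gyrator matches bond 0)
β4 →I2  (0-jn J2 has e-setter on 1)
β5 →R2  (0-jn J2 has e-setter on 1)

β0 stroke→J1
β1 stroke→J2
β2 stroke→I1
β3 stroke→J1
β4 stroke→I2
β5 stroke→R2
β6 stroke→J1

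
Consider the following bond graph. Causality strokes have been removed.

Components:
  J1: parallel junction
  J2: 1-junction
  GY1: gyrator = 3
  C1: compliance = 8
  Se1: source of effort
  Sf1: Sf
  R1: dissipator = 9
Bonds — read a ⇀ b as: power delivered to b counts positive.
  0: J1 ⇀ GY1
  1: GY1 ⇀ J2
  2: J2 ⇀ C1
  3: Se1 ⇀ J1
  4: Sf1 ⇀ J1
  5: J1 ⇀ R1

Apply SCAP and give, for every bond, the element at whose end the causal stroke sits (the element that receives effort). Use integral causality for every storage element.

bond 3 stroke→J1  (Se1 fixes effort; stroke away)
bond 4 stroke→Sf1  (source Sf1 imposes f)
bond 0 stroke→GY1  (J1: bond 3 brought effort, rest push out)
bond 5 stroke→R1  (J1: bond 3 brought effort, rest push out)
bond 1 stroke→GY1  (through GY1, causality inverts; strokes same side of GY1)
bond 2 stroke→J2  (J2 flow already set via bond 1)

bond 0 →GY1
bond 1 →GY1
bond 2 →J2
bond 3 →J1
bond 4 →Sf1
bond 5 →R1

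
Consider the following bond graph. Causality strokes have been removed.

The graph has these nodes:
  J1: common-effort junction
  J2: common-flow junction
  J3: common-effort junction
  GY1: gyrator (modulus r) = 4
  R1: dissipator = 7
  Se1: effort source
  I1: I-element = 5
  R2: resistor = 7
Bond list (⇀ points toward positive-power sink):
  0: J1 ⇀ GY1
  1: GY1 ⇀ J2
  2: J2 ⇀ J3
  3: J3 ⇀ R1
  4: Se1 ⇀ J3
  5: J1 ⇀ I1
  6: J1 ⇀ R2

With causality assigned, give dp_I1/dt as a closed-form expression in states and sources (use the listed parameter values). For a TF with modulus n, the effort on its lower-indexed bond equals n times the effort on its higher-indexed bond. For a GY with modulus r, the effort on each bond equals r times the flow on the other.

dp_I1/dt = -7*E_Se1/4 - 7*p_I1/5

β4 stroke→J3  (Se1: effort source, stroke at far end)
β2 stroke→J2  (J3: bond 4 brought effort, rest push out)
β3 stroke→R1  (0-jn J3 has e-setter on 4)
β1 stroke→GY1  (closing 1-jn rule on J2)
β0 stroke→GY1  (GY1: gyrator matches bond 1)
β5 stroke→I1  (I1 outputs flow p/I1)
β6 stroke→J1  (J1 needs exactly one e-in)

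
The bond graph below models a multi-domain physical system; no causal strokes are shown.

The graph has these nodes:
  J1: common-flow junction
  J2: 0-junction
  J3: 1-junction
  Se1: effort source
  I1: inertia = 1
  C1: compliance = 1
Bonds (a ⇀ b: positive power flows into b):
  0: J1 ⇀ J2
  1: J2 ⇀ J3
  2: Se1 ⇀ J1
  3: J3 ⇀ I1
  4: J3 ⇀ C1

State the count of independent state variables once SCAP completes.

2  (C1, I1 all integral)

β2 →J1  (Se1 (Se) sets effort on bond)
β0 →J2  (only one flow-in slot at J1)
β1 →J3  (common-e at J2 fixed by 0)
β3 →I1  (I1: I, integral causality)
β4 →J3  (common-f at J3 fixed by 3)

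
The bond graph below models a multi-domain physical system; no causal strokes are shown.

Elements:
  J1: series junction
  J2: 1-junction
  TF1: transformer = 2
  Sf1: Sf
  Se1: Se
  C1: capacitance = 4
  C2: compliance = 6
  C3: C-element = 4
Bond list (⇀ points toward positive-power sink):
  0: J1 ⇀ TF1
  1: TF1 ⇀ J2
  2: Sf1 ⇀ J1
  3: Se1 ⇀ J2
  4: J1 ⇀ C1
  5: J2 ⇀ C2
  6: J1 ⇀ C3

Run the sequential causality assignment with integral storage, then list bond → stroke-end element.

#0 stroke→J1
#1 stroke→TF1
#2 stroke→Sf1
#3 stroke→J2
#4 stroke→J1
#5 stroke→J2
#6 stroke→J1

#2 stroke→Sf1  (Sf1 (Sf) sets flow on bond)
#3 stroke→J2  (Se1: effort source, stroke at far end)
#0 stroke→J1  (1-jn J1 has f-setter on 2)
#4 stroke→J1  (1-jn J1 has f-setter on 2)
#6 stroke→J1  (common-f at J1 fixed by 2)
#1 stroke→TF1  (through TF1, causality passes straight; one stroke at TF1)
#5 stroke→J2  (1-jn J2 has f-setter on 1)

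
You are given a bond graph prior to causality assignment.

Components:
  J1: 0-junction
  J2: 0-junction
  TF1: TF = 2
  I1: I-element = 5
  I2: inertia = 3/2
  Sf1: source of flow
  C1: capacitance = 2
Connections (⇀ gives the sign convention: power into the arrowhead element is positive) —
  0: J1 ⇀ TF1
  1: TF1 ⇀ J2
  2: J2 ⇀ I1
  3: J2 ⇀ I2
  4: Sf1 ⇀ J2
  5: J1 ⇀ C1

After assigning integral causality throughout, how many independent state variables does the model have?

bond 4 stroke→Sf1  (Sf1 fixes flow; stroke at Sf1)
bond 2 stroke→I1  (I1 outputs flow p/I1)
bond 3 stroke→I2  (I2: I, integral causality)
bond 1 stroke→J2  (J2: last free bond brings effort in)
bond 0 stroke→TF1  (through TF1, causality passes straight; one stroke at TF1)
bond 5 stroke→J1  (only one effort-in slot at J1)

3  (C1, I1, I2 all integral)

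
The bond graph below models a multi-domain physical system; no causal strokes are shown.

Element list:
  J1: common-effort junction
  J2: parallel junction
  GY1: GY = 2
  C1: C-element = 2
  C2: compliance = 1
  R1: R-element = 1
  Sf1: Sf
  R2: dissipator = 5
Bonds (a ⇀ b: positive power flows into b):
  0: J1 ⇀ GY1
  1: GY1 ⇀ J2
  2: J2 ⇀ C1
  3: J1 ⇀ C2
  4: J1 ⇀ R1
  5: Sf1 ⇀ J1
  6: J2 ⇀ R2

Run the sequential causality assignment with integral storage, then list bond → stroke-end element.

bond 5 →Sf1  (Sf1: flow source, stroke at near end)
bond 2 →J2  (C1 outputs effort q/C1)
bond 1 →GY1  (common-e at J2 fixed by 2)
bond 6 →R2  (common-e at J2 fixed by 2)
bond 0 →GY1  (through GY1, causality inverts; strokes same side of GY1)
bond 3 →J1  (C2: C, integral causality)
bond 4 →R1  (J1 effort already set via bond 3)

β0 →GY1
β1 →GY1
β2 →J2
β3 →J1
β4 →R1
β5 →Sf1
β6 →R2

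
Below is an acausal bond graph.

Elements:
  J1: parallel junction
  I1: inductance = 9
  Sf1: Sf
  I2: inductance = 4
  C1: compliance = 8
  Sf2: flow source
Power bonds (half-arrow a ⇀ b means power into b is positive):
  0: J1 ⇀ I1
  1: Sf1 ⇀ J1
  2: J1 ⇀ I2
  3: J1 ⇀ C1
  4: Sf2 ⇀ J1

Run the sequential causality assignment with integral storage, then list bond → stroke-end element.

#0 stroke→I1
#1 stroke→Sf1
#2 stroke→I2
#3 stroke→J1
#4 stroke→Sf2

b1 |Sf1  (Sf1 (Sf) sets flow on bond)
b4 |Sf2  (source Sf2 imposes f)
b0 |I1  (I1 outputs flow p/I1)
b2 |I2  (prefer integral on I2)
b3 |J1  (J1: last free bond brings effort in)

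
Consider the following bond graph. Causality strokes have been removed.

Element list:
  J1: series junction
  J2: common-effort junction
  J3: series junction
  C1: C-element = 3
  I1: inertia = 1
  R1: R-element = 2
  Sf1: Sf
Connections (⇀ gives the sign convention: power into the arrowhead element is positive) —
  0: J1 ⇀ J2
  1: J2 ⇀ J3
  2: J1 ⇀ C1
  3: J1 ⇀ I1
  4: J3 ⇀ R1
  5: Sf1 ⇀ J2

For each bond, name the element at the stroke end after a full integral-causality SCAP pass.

bond 0 stroke at J1
bond 1 stroke at J2
bond 2 stroke at J1
bond 3 stroke at I1
bond 4 stroke at J3
bond 5 stroke at Sf1

#5 stroke at Sf1  (source Sf1 imposes f)
#2 stroke at J1  (prefer integral on C1)
#3 stroke at I1  (I1 outputs flow p/I1)
#0 stroke at J1  (common-f at J1 fixed by 3)
#1 stroke at J2  (only one effort-in slot at J2)
#4 stroke at J3  (J3 flow already set via bond 1)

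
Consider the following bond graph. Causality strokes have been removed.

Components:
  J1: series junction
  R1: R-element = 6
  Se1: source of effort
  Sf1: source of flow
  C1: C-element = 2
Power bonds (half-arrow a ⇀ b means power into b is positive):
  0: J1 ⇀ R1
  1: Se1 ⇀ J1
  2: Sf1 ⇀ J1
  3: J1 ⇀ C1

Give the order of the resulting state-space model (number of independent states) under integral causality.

bond 1 |J1  (source Se1 imposes e)
bond 2 |Sf1  (source Sf1 imposes f)
bond 0 |J1  (1-jn J1 has f-setter on 2)
bond 3 |J1  (1-jn J1 has f-setter on 2)

1  (C1 all integral)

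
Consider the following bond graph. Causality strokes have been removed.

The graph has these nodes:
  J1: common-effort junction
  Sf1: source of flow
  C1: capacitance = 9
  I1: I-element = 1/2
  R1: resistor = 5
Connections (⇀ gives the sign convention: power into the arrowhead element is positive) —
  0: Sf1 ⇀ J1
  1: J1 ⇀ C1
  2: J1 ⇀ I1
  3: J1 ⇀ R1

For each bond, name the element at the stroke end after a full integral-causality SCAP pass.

#0 stroke→Sf1
#1 stroke→J1
#2 stroke→I1
#3 stroke→R1

bond 0 stroke at Sf1  (Sf1 (Sf) sets flow on bond)
bond 1 stroke at J1  (C1 integral (e out))
bond 2 stroke at I1  (0-jn J1 has e-setter on 1)
bond 3 stroke at R1  (J1 effort already set via bond 1)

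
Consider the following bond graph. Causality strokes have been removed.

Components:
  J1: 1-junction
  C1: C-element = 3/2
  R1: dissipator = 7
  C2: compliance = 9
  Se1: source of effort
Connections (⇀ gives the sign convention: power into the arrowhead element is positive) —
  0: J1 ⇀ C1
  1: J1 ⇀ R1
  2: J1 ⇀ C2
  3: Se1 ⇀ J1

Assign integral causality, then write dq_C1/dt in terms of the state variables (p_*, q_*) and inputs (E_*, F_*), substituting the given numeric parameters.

#3 |J1  (Se1: effort source, stroke at far end)
#0 |J1  (prefer integral on C1)
#2 |J1  (prefer integral on C2)
#1 |R1  (closing 1-jn rule on J1)

dq_C1/dt = E_Se1/7 - 2*q_C1/21 - q_C2/63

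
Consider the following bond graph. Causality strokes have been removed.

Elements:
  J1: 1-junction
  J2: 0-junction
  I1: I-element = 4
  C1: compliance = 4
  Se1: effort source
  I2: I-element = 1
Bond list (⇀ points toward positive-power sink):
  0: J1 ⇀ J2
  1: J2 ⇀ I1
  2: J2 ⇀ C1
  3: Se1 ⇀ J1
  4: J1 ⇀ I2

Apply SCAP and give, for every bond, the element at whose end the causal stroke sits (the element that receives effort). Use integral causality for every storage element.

#3 |J1  (source Se1 imposes e)
#1 |I1  (I1 outputs flow p/I1)
#2 |J2  (C1 outputs effort q/C1)
#0 |J1  (J2: bond 2 brought effort, rest push out)
#4 |I2  (J1 needs exactly one f-in)

bond 0 stroke at J1
bond 1 stroke at I1
bond 2 stroke at J2
bond 3 stroke at J1
bond 4 stroke at I2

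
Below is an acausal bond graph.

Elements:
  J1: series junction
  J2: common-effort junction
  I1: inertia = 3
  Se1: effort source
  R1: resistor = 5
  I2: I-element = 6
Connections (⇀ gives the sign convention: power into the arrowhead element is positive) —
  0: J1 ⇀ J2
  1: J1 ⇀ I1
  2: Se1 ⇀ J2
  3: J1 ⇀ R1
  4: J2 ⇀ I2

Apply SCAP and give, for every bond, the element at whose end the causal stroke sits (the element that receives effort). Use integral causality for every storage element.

#0 stroke at J1
#1 stroke at I1
#2 stroke at J2
#3 stroke at J1
#4 stroke at I2

bond 2 stroke→J2  (source Se1 imposes e)
bond 0 stroke→J1  (J2: bond 2 brought effort, rest push out)
bond 4 stroke→I2  (common-e at J2 fixed by 2)
bond 1 stroke→I1  (prefer integral on I1)
bond 3 stroke→J1  (J1: bond 1 brought flow, rest push out)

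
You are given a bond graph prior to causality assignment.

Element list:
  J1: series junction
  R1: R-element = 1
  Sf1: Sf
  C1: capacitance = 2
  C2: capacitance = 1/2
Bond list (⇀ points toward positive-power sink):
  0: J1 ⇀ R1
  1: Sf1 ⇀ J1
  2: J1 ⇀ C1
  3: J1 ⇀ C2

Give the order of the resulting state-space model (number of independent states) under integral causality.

b1 →Sf1  (Sf1 fixes flow; stroke at Sf1)
b0 →J1  (J1: bond 1 brought flow, rest push out)
b2 →J1  (J1 flow already set via bond 1)
b3 →J1  (1-jn J1 has f-setter on 1)

2  (C1, C2 all integral)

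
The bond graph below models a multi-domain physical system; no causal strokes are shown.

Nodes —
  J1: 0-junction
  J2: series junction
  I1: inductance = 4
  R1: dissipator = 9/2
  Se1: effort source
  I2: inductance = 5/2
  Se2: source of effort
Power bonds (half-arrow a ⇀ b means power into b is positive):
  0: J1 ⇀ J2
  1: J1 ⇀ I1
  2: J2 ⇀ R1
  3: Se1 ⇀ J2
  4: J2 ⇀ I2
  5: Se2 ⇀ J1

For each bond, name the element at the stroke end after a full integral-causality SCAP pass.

bond 0 |J2
bond 1 |I1
bond 2 |J2
bond 3 |J2
bond 4 |I2
bond 5 |J1

b3 →J2  (Se1: effort source, stroke at far end)
b5 →J1  (Se2 (Se) sets effort on bond)
b0 →J2  (J1: bond 5 brought effort, rest push out)
b1 →I1  (0-jn J1 has e-setter on 5)
b4 →I2  (I2 outputs flow p/I2)
b2 →J2  (1-jn J2 has f-setter on 4)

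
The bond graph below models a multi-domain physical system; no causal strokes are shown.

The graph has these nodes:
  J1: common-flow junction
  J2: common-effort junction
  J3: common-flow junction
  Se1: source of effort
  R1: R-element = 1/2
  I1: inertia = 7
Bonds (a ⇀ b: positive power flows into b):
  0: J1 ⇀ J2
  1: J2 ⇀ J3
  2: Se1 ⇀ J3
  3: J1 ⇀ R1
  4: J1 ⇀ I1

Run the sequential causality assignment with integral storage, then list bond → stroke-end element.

bond 0 stroke→J1
bond 1 stroke→J2
bond 2 stroke→J3
bond 3 stroke→J1
bond 4 stroke→I1

β2 stroke at J3  (Se1 fixes effort; stroke away)
β1 stroke at J2  (only one flow-in slot at J3)
β0 stroke at J1  (common-e at J2 fixed by 1)
β4 stroke at I1  (I1: I, integral causality)
β3 stroke at J1  (1-jn J1 has f-setter on 4)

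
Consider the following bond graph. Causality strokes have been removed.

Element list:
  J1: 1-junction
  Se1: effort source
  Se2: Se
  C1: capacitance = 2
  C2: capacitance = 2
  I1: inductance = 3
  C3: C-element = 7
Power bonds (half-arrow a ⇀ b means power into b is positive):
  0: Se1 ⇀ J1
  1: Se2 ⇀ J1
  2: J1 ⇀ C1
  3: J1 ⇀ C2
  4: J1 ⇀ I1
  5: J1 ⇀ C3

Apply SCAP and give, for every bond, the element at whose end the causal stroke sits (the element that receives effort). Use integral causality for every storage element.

β0 →J1  (source Se1 imposes e)
β1 →J1  (Se2 (Se) sets effort on bond)
β2 →J1  (C1 integral (e out))
β3 →J1  (C2 integral (e out))
β4 →I1  (prefer integral on I1)
β5 →J1  (1-jn J1 has f-setter on 4)

#0 →J1
#1 →J1
#2 →J1
#3 →J1
#4 →I1
#5 →J1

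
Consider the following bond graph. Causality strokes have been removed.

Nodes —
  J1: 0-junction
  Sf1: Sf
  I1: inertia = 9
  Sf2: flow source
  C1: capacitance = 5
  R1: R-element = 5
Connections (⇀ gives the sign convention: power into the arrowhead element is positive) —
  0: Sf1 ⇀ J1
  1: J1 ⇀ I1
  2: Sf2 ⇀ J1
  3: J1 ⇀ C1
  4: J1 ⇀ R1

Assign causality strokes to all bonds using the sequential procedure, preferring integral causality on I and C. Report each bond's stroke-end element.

b0 stroke→Sf1  (source Sf1 imposes f)
b2 stroke→Sf2  (source Sf2 imposes f)
b1 stroke→I1  (I1 integral (f out))
b3 stroke→J1  (prefer integral on C1)
b4 stroke→R1  (0-jn J1 has e-setter on 3)

β0 →Sf1
β1 →I1
β2 →Sf2
β3 →J1
β4 →R1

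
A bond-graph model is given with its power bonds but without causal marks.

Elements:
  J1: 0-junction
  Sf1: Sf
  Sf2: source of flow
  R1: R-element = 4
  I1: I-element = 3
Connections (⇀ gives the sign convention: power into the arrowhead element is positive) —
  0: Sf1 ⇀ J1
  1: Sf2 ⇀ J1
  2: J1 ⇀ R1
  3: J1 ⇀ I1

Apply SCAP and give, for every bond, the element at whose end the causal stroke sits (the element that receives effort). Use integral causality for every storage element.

#0 stroke at Sf1  (Sf1 (Sf) sets flow on bond)
#1 stroke at Sf2  (source Sf2 imposes f)
#3 stroke at I1  (I1: I, integral causality)
#2 stroke at J1  (J1: last free bond brings effort in)

bond 0 →Sf1
bond 1 →Sf2
bond 2 →J1
bond 3 →I1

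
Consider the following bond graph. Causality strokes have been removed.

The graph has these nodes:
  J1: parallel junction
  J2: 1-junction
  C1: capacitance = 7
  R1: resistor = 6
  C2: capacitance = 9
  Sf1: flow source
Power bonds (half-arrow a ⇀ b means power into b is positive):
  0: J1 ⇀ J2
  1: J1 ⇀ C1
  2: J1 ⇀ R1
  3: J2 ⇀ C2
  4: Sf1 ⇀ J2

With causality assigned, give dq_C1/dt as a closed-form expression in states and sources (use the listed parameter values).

dq_C1/dt = -F_Sf1 - q_C1/42

β4 →Sf1  (Sf1: flow source, stroke at near end)
β0 →J2  (J2 flow already set via bond 4)
β3 →J2  (J2: bond 4 brought flow, rest push out)
β1 →J1  (prefer integral on C1)
β2 →R1  (J1 effort already set via bond 1)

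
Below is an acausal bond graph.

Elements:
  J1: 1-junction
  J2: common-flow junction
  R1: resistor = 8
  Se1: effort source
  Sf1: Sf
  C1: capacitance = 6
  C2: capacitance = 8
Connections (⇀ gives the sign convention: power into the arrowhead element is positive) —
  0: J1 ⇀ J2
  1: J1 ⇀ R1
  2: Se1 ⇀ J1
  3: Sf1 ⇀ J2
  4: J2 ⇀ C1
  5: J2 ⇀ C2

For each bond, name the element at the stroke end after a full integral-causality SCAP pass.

β2 stroke→J1  (Se1: effort source, stroke at far end)
β3 stroke→Sf1  (source Sf1 imposes f)
β0 stroke→J2  (J2 flow already set via bond 3)
β4 stroke→J2  (J2: bond 3 brought flow, rest push out)
β5 stroke→J2  (J2: bond 3 brought flow, rest push out)
β1 stroke→J1  (J1 flow already set via bond 0)

#0 stroke→J2
#1 stroke→J1
#2 stroke→J1
#3 stroke→Sf1
#4 stroke→J2
#5 stroke→J2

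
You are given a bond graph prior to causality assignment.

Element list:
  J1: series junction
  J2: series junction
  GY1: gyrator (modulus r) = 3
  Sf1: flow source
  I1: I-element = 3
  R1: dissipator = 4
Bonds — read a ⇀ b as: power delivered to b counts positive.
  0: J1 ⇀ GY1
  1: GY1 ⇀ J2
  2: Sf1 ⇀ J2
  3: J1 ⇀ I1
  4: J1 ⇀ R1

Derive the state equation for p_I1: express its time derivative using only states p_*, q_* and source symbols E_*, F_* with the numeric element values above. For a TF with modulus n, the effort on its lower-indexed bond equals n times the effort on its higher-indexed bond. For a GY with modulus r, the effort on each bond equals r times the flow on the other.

dp_I1/dt = -3*F_Sf1 - 4*p_I1/3

b2 stroke→Sf1  (Sf1: flow source, stroke at near end)
b1 stroke→J2  (J2 flow already set via bond 2)
b0 stroke→J1  (GY1 both-in/both-out from 1)
b3 stroke→I1  (I1 outputs flow p/I1)
b4 stroke→J1  (common-f at J1 fixed by 3)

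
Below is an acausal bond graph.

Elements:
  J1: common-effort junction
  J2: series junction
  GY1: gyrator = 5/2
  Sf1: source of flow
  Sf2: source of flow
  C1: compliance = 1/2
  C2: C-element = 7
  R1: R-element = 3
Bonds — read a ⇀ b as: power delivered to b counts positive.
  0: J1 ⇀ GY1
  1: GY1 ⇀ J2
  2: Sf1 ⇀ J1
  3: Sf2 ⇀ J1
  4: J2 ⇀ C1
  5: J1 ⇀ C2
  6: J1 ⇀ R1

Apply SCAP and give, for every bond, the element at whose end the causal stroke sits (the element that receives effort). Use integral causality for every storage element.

β2 |Sf1  (source Sf1 imposes f)
β3 |Sf2  (source Sf2 imposes f)
β4 |J2  (C1 integral (e out))
β1 |GY1  (closing 1-jn rule on J2)
β0 |GY1  (through GY1, causality inverts; strokes same side of GY1)
β5 |J1  (C2 integral (e out))
β6 |R1  (common-e at J1 fixed by 5)

bond 0 stroke→GY1
bond 1 stroke→GY1
bond 2 stroke→Sf1
bond 3 stroke→Sf2
bond 4 stroke→J2
bond 5 stroke→J1
bond 6 stroke→R1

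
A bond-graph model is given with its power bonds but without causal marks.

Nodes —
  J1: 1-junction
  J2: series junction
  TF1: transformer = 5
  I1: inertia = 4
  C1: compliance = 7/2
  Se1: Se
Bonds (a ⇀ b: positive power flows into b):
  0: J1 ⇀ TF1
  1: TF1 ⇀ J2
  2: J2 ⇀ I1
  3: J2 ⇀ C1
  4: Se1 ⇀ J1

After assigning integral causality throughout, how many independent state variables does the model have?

2  (C1, I1 all integral)

b4 stroke→J1  (source Se1 imposes e)
b0 stroke→TF1  (only one flow-in slot at J1)
b1 stroke→J2  (TF1 one-in-one-out from 0)
b2 stroke→I1  (I1 integral (f out))
b3 stroke→J2  (common-f at J2 fixed by 2)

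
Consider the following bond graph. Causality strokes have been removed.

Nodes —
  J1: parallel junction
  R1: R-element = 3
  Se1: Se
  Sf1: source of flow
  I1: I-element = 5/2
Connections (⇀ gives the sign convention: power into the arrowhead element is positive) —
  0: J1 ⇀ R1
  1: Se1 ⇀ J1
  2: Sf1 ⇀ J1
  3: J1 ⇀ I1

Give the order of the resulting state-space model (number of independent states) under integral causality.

#1 stroke→J1  (Se1 (Se) sets effort on bond)
#2 stroke→Sf1  (source Sf1 imposes f)
#0 stroke→R1  (common-e at J1 fixed by 1)
#3 stroke→I1  (common-e at J1 fixed by 1)

1  (I1 all integral)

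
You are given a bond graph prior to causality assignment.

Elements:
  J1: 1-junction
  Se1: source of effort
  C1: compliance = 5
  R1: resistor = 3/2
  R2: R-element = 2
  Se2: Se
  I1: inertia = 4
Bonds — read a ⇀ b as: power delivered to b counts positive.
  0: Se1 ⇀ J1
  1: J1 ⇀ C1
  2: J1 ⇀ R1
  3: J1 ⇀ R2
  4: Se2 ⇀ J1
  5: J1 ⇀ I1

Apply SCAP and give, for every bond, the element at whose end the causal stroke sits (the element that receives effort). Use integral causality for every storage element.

b0 →J1  (Se1: effort source, stroke at far end)
b4 →J1  (Se2: effort source, stroke at far end)
b1 →J1  (C1 integral (e out))
b5 →I1  (I1 outputs flow p/I1)
b2 →J1  (J1: bond 5 brought flow, rest push out)
b3 →J1  (J1: bond 5 brought flow, rest push out)

bond 0 |J1
bond 1 |J1
bond 2 |J1
bond 3 |J1
bond 4 |J1
bond 5 |I1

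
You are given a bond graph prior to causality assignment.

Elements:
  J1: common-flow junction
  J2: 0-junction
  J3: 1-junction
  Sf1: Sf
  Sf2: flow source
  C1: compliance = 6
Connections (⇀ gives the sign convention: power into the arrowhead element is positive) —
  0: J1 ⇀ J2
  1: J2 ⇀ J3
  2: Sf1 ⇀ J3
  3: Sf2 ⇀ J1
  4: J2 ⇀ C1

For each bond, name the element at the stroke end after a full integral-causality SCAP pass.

b0 stroke→J1
b1 stroke→J3
b2 stroke→Sf1
b3 stroke→Sf2
b4 stroke→J2

β2 →Sf1  (Sf1: flow source, stroke at near end)
β3 →Sf2  (Sf2: flow source, stroke at near end)
β0 →J1  (1-jn J1 has f-setter on 3)
β1 →J3  (J3: bond 2 brought flow, rest push out)
β4 →J2  (J2 needs exactly one e-in)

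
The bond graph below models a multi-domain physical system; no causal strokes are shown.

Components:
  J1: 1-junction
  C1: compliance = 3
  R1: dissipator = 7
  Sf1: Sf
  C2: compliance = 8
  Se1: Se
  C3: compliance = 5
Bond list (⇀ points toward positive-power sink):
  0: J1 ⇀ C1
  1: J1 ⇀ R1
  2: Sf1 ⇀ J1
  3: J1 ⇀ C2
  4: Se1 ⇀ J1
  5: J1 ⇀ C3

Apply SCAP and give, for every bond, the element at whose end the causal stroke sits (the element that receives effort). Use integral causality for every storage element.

β0 stroke→J1
β1 stroke→J1
β2 stroke→Sf1
β3 stroke→J1
β4 stroke→J1
β5 stroke→J1

#2 stroke→Sf1  (Sf1 fixes flow; stroke at Sf1)
#4 stroke→J1  (Se1 fixes effort; stroke away)
#0 stroke→J1  (1-jn J1 has f-setter on 2)
#1 stroke→J1  (common-f at J1 fixed by 2)
#3 stroke→J1  (J1 flow already set via bond 2)
#5 stroke→J1  (common-f at J1 fixed by 2)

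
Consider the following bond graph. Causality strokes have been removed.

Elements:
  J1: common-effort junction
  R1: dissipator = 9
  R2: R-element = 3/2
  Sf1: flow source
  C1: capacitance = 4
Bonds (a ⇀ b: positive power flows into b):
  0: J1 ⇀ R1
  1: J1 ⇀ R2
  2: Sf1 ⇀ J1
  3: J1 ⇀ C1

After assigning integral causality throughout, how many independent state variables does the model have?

1  (C1 all integral)

β2 |Sf1  (Sf1: flow source, stroke at near end)
β3 |J1  (C1 outputs effort q/C1)
β0 |R1  (common-e at J1 fixed by 3)
β1 |R2  (J1 effort already set via bond 3)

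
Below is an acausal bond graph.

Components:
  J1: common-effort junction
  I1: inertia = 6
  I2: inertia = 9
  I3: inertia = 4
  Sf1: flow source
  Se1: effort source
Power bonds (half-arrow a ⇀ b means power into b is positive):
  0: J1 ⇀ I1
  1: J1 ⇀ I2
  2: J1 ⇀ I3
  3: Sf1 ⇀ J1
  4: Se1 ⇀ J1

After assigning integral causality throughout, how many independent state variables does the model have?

3  (I1, I2, I3 all integral)

b3 →Sf1  (source Sf1 imposes f)
b4 →J1  (Se1 (Se) sets effort on bond)
b0 →I1  (J1 effort already set via bond 4)
b1 →I2  (J1: bond 4 brought effort, rest push out)
b2 →I3  (J1: bond 4 brought effort, rest push out)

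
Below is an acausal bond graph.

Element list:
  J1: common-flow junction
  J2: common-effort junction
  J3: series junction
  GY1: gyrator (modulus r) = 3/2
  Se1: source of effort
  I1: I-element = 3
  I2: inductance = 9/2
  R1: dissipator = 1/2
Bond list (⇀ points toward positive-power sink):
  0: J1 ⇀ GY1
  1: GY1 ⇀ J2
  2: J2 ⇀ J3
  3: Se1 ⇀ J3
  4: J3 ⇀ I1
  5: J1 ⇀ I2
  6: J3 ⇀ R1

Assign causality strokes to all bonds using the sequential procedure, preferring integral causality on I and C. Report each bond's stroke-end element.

#3 stroke at J3  (source Se1 imposes e)
#4 stroke at I1  (I1 outputs flow p/I1)
#2 stroke at J3  (common-f at J3 fixed by 4)
#6 stroke at J3  (1-jn J3 has f-setter on 4)
#1 stroke at J2  (J2: last free bond brings effort in)
#0 stroke at J1  (GY1 both-in/both-out from 1)
#5 stroke at I2  (only one flow-in slot at J1)

β0 |J1
β1 |J2
β2 |J3
β3 |J3
β4 |I1
β5 |I2
β6 |J3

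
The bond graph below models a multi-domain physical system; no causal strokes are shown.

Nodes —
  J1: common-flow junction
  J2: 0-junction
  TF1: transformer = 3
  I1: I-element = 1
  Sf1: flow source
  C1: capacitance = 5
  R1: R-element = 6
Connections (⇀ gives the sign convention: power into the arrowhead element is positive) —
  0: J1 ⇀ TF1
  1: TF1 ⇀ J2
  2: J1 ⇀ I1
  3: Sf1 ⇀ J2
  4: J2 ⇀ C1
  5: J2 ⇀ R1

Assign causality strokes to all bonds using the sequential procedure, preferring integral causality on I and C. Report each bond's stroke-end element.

β0 stroke at J1
β1 stroke at TF1
β2 stroke at I1
β3 stroke at Sf1
β4 stroke at J2
β5 stroke at R1

bond 3 stroke at Sf1  (source Sf1 imposes f)
bond 2 stroke at I1  (prefer integral on I1)
bond 0 stroke at J1  (1-jn J1 has f-setter on 2)
bond 1 stroke at TF1  (TF1 one-in-one-out from 0)
bond 4 stroke at J2  (C1: C, integral causality)
bond 5 stroke at R1  (common-e at J2 fixed by 4)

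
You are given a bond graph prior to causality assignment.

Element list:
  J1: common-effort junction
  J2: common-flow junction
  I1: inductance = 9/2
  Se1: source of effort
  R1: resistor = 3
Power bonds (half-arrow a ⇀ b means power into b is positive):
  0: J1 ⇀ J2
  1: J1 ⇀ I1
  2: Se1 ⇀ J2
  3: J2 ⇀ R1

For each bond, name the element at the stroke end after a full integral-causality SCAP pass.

β2 stroke at J2  (Se1 fixes effort; stroke away)
β1 stroke at I1  (prefer integral on I1)
β0 stroke at J1  (only one effort-in slot at J1)
β3 stroke at J2  (J2: bond 0 brought flow, rest push out)

β0 →J1
β1 →I1
β2 →J2
β3 →J2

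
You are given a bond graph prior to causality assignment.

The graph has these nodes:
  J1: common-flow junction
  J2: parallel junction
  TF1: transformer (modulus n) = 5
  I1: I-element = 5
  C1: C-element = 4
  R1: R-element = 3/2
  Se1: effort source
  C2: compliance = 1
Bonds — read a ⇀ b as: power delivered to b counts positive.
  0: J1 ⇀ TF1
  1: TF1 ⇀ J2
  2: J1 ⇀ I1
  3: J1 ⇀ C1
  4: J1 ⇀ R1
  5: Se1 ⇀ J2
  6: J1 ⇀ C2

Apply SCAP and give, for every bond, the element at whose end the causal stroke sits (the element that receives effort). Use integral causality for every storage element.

#0 →J1
#1 →TF1
#2 →I1
#3 →J1
#4 →J1
#5 →J2
#6 →J1

bond 5 stroke at J2  (Se1: effort source, stroke at far end)
bond 1 stroke at TF1  (J2: bond 5 brought effort, rest push out)
bond 0 stroke at J1  (TF1: transformer flips bond 1)
bond 2 stroke at I1  (I1 integral (f out))
bond 3 stroke at J1  (J1 flow already set via bond 2)
bond 4 stroke at J1  (common-f at J1 fixed by 2)
bond 6 stroke at J1  (common-f at J1 fixed by 2)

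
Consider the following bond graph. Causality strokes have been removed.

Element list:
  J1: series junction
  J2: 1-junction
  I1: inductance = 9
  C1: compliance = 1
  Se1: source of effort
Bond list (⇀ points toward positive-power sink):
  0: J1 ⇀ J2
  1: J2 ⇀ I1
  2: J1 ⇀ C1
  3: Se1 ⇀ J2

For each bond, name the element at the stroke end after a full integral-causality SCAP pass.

bond 3 stroke→J2  (Se1: effort source, stroke at far end)
bond 1 stroke→I1  (prefer integral on I1)
bond 0 stroke→J2  (common-f at J2 fixed by 1)
bond 2 stroke→J1  (common-f at J1 fixed by 0)

#0 stroke→J2
#1 stroke→I1
#2 stroke→J1
#3 stroke→J2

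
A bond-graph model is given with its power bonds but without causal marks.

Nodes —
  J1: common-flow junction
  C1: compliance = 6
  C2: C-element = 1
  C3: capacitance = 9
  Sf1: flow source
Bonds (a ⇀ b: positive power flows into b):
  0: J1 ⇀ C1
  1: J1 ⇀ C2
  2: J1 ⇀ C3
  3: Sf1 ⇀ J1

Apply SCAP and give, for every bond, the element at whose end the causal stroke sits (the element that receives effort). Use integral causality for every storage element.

b0 stroke→J1
b1 stroke→J1
b2 stroke→J1
b3 stroke→Sf1

bond 3 |Sf1  (Sf1: flow source, stroke at near end)
bond 0 |J1  (common-f at J1 fixed by 3)
bond 1 |J1  (J1: bond 3 brought flow, rest push out)
bond 2 |J1  (common-f at J1 fixed by 3)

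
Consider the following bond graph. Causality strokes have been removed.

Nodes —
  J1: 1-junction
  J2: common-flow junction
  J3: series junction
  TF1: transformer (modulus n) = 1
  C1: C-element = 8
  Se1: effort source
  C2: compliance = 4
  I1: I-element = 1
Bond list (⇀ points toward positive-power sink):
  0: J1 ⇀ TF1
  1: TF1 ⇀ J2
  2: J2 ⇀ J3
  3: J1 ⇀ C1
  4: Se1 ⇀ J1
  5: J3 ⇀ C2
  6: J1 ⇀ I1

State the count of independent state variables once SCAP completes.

3  (C1, C2, I1 all integral)

b4 stroke at J1  (Se1: effort source, stroke at far end)
b3 stroke at J1  (C1: C, integral causality)
b5 stroke at J3  (C2 integral (e out))
b2 stroke at J2  (J3: last free bond brings flow in)
b1 stroke at TF1  (closing 1-jn rule on J2)
b0 stroke at J1  (through TF1, causality passes straight; one stroke at TF1)
b6 stroke at I1  (only one flow-in slot at J1)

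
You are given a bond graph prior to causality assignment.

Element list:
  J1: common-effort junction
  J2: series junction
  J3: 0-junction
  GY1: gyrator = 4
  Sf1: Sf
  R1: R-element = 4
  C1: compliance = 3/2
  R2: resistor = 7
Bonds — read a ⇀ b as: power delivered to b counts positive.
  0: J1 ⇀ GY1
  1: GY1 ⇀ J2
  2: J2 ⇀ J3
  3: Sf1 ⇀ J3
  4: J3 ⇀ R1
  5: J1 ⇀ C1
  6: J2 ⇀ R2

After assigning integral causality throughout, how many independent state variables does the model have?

β3 |Sf1  (source Sf1 imposes f)
β5 |J1  (C1 integral (e out))
β0 |GY1  (J1 effort already set via bond 5)
β1 |GY1  (GY1 both-in/both-out from 0)
β2 |J2  (J2: bond 1 brought flow, rest push out)
β6 |J2  (J2 flow already set via bond 1)
β4 |J3  (J3: last free bond brings effort in)

1  (C1 all integral)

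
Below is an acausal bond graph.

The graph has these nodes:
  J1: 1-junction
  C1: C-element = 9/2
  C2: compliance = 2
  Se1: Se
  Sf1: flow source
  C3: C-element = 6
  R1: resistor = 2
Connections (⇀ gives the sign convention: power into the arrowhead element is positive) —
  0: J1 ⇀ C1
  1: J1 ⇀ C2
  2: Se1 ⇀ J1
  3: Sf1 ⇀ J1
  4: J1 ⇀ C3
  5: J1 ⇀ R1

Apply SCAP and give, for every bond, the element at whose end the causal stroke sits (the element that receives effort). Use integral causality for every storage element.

#2 →J1  (Se1 (Se) sets effort on bond)
#3 →Sf1  (Sf1 fixes flow; stroke at Sf1)
#0 →J1  (J1 flow already set via bond 3)
#1 →J1  (J1 flow already set via bond 3)
#4 →J1  (1-jn J1 has f-setter on 3)
#5 →J1  (common-f at J1 fixed by 3)

β0 stroke at J1
β1 stroke at J1
β2 stroke at J1
β3 stroke at Sf1
β4 stroke at J1
β5 stroke at J1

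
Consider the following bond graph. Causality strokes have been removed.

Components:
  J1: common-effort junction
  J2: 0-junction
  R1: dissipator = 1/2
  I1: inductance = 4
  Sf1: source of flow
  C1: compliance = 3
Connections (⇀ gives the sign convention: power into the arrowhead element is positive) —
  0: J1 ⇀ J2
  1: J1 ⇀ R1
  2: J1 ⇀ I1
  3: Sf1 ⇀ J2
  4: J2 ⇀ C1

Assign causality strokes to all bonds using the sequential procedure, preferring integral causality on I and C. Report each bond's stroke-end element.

b3 |Sf1  (Sf1 (Sf) sets flow on bond)
b2 |I1  (I1: I, integral causality)
b4 |J2  (C1: C, integral causality)
b0 |J1  (J2 effort already set via bond 4)
b1 |R1  (0-jn J1 has e-setter on 0)

bond 0 stroke→J1
bond 1 stroke→R1
bond 2 stroke→I1
bond 3 stroke→Sf1
bond 4 stroke→J2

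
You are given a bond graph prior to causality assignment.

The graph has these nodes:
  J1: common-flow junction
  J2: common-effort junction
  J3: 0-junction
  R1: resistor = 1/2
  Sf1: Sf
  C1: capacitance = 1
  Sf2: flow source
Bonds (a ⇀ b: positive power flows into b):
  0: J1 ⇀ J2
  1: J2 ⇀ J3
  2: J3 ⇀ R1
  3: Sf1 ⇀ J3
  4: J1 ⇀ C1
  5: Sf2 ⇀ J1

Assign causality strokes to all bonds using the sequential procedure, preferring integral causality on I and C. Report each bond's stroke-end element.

b3 stroke→Sf1  (Sf1 fixes flow; stroke at Sf1)
b5 stroke→Sf2  (Sf2: flow source, stroke at near end)
b0 stroke→J1  (common-f at J1 fixed by 5)
b4 stroke→J1  (1-jn J1 has f-setter on 5)
b1 stroke→J2  (closing 0-jn rule on J2)
b2 stroke→J3  (only one effort-in slot at J3)

bond 0 |J1
bond 1 |J2
bond 2 |J3
bond 3 |Sf1
bond 4 |J1
bond 5 |Sf2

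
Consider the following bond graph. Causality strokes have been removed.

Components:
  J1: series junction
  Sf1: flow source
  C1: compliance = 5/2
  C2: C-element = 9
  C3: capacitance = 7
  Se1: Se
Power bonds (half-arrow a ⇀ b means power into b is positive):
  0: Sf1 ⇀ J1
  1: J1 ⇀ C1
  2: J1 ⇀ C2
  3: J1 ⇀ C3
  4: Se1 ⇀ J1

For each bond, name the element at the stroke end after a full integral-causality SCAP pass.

β0 stroke→Sf1  (Sf1: flow source, stroke at near end)
β4 stroke→J1  (Se1 (Se) sets effort on bond)
β1 stroke→J1  (J1 flow already set via bond 0)
β2 stroke→J1  (J1 flow already set via bond 0)
β3 stroke→J1  (1-jn J1 has f-setter on 0)

b0 stroke→Sf1
b1 stroke→J1
b2 stroke→J1
b3 stroke→J1
b4 stroke→J1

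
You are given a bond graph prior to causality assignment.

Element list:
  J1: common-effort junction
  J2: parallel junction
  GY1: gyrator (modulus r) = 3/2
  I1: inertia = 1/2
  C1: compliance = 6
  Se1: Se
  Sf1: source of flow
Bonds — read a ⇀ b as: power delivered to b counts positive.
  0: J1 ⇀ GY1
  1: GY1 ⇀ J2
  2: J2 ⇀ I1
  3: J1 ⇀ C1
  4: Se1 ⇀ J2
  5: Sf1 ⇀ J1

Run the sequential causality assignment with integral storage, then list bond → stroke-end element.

β4 |J2  (source Se1 imposes e)
β5 |Sf1  (Sf1 (Sf) sets flow on bond)
β1 |GY1  (J2 effort already set via bond 4)
β2 |I1  (J2 effort already set via bond 4)
β0 |GY1  (through GY1, causality inverts; strokes same side of GY1)
β3 |J1  (only one effort-in slot at J1)

bond 0 stroke at GY1
bond 1 stroke at GY1
bond 2 stroke at I1
bond 3 stroke at J1
bond 4 stroke at J2
bond 5 stroke at Sf1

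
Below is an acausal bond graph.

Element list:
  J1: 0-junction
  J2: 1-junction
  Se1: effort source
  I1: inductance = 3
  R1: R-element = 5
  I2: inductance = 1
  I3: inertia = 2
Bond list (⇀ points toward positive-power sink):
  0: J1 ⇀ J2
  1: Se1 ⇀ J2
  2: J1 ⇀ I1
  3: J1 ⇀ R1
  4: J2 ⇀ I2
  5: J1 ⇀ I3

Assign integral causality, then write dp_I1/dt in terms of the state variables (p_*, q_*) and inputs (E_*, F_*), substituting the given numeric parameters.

β1 stroke at J2  (Se1: effort source, stroke at far end)
β2 stroke at I1  (I1: I, integral causality)
β4 stroke at I2  (I2 integral (f out))
β0 stroke at J2  (J2: bond 4 brought flow, rest push out)
β5 stroke at I3  (I3 integral (f out))
β3 stroke at J1  (J1: last free bond brings effort in)

dp_I1/dt = -5*p_I1/3 - 5*p_I2 - 5*p_I3/2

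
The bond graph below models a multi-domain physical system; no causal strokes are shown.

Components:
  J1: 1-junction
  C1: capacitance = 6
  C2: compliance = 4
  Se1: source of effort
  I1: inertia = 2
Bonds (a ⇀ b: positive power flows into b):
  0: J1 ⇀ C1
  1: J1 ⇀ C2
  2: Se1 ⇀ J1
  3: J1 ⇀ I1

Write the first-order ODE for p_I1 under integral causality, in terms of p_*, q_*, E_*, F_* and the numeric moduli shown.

dp_I1/dt = E_Se1 - q_C1/6 - q_C2/4

bond 2 stroke→J1  (Se1: effort source, stroke at far end)
bond 0 stroke→J1  (C1 integral (e out))
bond 1 stroke→J1  (C2: C, integral causality)
bond 3 stroke→I1  (closing 1-jn rule on J1)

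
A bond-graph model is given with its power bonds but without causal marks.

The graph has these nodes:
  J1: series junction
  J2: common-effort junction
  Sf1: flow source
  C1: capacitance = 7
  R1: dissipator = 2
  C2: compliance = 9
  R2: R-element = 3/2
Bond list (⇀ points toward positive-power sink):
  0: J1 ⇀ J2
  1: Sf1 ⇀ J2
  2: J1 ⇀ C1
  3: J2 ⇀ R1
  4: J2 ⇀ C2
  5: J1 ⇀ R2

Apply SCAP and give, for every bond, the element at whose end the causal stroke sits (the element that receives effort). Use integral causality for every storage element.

bond 1 |Sf1  (Sf1 (Sf) sets flow on bond)
bond 2 |J1  (C1 outputs effort q/C1)
bond 4 |J2  (prefer integral on C2)
bond 0 |J1  (J2 effort already set via bond 4)
bond 3 |R1  (common-e at J2 fixed by 4)
bond 5 |R2  (only one flow-in slot at J1)

#0 stroke→J1
#1 stroke→Sf1
#2 stroke→J1
#3 stroke→R1
#4 stroke→J2
#5 stroke→R2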